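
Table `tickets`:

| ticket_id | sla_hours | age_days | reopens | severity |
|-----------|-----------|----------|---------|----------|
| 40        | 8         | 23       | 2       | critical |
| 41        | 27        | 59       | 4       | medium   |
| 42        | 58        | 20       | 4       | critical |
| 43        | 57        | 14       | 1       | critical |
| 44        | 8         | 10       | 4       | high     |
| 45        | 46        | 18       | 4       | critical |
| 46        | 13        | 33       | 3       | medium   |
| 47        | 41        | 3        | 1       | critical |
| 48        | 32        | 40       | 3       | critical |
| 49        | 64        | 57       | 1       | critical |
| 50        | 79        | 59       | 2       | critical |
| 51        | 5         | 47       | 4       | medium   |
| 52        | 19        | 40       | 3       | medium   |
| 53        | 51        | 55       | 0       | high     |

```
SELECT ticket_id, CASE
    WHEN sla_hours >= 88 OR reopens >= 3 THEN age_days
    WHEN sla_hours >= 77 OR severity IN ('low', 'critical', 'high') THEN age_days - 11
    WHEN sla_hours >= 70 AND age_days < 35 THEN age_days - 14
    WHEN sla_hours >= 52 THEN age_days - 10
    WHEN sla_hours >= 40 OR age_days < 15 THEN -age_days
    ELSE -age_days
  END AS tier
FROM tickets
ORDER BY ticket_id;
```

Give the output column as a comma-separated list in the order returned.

ticket_id=40: sla_hours >= 77 OR severity IN ('low', 'critical', 'high') → 12
ticket_id=41: sla_hours >= 88 OR reopens >= 3 → 59
ticket_id=42: sla_hours >= 88 OR reopens >= 3 → 20
ticket_id=43: sla_hours >= 77 OR severity IN ('low', 'critical', 'high') → 3
ticket_id=44: sla_hours >= 88 OR reopens >= 3 → 10
ticket_id=45: sla_hours >= 88 OR reopens >= 3 → 18
ticket_id=46: sla_hours >= 88 OR reopens >= 3 → 33
ticket_id=47: sla_hours >= 77 OR severity IN ('low', 'critical', 'high') → -8
ticket_id=48: sla_hours >= 88 OR reopens >= 3 → 40
ticket_id=49: sla_hours >= 77 OR severity IN ('low', 'critical', 'high') → 46
ticket_id=50: sla_hours >= 77 OR severity IN ('low', 'critical', 'high') → 48
ticket_id=51: sla_hours >= 88 OR reopens >= 3 → 47
ticket_id=52: sla_hours >= 88 OR reopens >= 3 → 40
ticket_id=53: sla_hours >= 77 OR severity IN ('low', 'critical', 'high') → 44

12, 59, 20, 3, 10, 18, 33, -8, 40, 46, 48, 47, 40, 44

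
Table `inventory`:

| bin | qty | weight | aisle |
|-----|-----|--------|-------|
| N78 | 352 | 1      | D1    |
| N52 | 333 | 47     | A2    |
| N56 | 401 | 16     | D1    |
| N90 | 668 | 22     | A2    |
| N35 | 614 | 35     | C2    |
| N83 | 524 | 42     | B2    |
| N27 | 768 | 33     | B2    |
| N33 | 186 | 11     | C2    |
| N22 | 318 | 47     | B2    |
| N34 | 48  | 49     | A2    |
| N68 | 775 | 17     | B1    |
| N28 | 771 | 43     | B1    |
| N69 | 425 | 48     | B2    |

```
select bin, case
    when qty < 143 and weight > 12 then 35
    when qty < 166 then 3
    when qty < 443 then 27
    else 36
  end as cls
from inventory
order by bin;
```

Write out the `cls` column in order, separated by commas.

27, 36, 36, 27, 35, 36, 27, 27, 36, 27, 27, 36, 36

bin=N22: qty < 443 → 27
bin=N27: ELSE → 36
bin=N28: ELSE → 36
bin=N33: qty < 443 → 27
bin=N34: qty < 143 and weight > 12 → 35
bin=N35: ELSE → 36
bin=N52: qty < 443 → 27
bin=N56: qty < 443 → 27
bin=N68: ELSE → 36
bin=N69: qty < 443 → 27
bin=N78: qty < 443 → 27
bin=N83: ELSE → 36
bin=N90: ELSE → 36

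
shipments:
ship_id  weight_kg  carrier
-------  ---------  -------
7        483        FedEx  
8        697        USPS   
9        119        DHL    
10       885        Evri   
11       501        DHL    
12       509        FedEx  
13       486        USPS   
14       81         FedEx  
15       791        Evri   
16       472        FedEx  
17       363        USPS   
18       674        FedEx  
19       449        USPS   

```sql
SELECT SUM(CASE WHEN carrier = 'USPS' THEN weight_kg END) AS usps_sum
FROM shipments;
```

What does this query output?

ship_id=7: ✗
ship_id=8: ✓ → 697
ship_id=9: ✗
ship_id=10: ✗
ship_id=11: ✗
ship_id=12: ✗
ship_id=13: ✓ → 486
ship_id=14: ✗
ship_id=15: ✗
ship_id=16: ✗
ship_id=17: ✓ → 363
ship_id=18: ✗
ship_id=19: ✓ → 449
usps_sum = 697 + 486 + 363 + 449 = 1995

1995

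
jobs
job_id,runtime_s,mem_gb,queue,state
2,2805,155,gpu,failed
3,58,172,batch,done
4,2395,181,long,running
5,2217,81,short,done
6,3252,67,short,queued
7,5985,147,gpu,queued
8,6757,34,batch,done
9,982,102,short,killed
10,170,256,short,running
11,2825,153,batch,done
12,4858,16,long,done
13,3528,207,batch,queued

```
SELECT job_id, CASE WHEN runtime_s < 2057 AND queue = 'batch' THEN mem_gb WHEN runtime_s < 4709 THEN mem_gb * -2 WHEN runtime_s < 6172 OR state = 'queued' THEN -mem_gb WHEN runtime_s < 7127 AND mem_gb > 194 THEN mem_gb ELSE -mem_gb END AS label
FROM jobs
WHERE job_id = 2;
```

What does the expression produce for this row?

job_id = 2: runtime_s=2805, mem_gb=155, queue=gpu, state=failed.
runtime_s < 2057 AND queue = 'batch' → false
runtime_s < 4709 → true → -310

-310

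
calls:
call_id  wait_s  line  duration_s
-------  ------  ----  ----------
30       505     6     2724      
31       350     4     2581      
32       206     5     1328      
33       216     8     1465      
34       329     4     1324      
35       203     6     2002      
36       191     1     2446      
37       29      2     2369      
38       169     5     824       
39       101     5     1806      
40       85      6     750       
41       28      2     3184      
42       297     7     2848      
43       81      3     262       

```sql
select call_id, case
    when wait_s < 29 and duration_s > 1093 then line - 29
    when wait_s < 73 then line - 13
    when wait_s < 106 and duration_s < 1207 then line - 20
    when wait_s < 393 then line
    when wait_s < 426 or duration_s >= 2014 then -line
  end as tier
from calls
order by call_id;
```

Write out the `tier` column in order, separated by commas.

-6, 4, 5, 8, 4, 6, 1, -11, 5, 5, -14, -27, 7, -17

call_id=30: wait_s < 426 or duration_s >= 2014 → -6
call_id=31: wait_s < 393 → 4
call_id=32: wait_s < 393 → 5
call_id=33: wait_s < 393 → 8
call_id=34: wait_s < 393 → 4
call_id=35: wait_s < 393 → 6
call_id=36: wait_s < 393 → 1
call_id=37: wait_s < 73 → -11
call_id=38: wait_s < 393 → 5
call_id=39: wait_s < 393 → 5
call_id=40: wait_s < 106 and duration_s < 1207 → -14
call_id=41: wait_s < 29 and duration_s > 1093 → -27
call_id=42: wait_s < 393 → 7
call_id=43: wait_s < 106 and duration_s < 1207 → -17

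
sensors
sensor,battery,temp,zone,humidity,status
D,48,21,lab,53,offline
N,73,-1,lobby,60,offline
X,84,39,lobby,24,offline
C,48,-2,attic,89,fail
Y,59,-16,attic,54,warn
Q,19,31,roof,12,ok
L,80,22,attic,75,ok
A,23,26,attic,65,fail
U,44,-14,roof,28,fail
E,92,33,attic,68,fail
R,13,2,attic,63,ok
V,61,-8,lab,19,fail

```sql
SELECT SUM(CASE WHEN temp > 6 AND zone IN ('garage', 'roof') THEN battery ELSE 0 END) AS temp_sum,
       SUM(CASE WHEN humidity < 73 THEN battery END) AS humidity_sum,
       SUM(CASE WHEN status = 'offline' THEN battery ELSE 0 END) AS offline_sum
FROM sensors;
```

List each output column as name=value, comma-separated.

temp_sum=19, humidity_sum=516, offline_sum=205

[temp_sum: temp > 6 AND zone IN ('garage', 'roof')]
sensor=D: ✗
sensor=N: ✗
sensor=X: ✗
sensor=C: ✗
sensor=Y: ✗
sensor=Q: ✓ → 19
sensor=L: ✗
sensor=A: ✗
sensor=U: ✗
sensor=E: ✗
sensor=R: ✗
sensor=V: ✗
temp_sum = 19
—
[humidity_sum: humidity < 73]
sensor=D: ✓ → 48
sensor=N: ✓ → 73
sensor=X: ✓ → 84
sensor=C: ✗
sensor=Y: ✓ → 59
sensor=Q: ✓ → 19
sensor=L: ✗
sensor=A: ✓ → 23
sensor=U: ✓ → 44
sensor=E: ✓ → 92
sensor=R: ✓ → 13
sensor=V: ✓ → 61
humidity_sum = 48 + 73 + 84 + 59 + 19 + 23 + 44 + 92 + 13 + 61 = 516
—
[offline_sum: status = 'offline']
sensor=D: ✓ → 48
sensor=N: ✓ → 73
sensor=X: ✓ → 84
sensor=C: ✗
sensor=Y: ✗
sensor=Q: ✗
sensor=L: ✗
sensor=A: ✗
sensor=U: ✗
sensor=E: ✗
sensor=R: ✗
sensor=V: ✗
offline_sum = 48 + 73 + 84 = 205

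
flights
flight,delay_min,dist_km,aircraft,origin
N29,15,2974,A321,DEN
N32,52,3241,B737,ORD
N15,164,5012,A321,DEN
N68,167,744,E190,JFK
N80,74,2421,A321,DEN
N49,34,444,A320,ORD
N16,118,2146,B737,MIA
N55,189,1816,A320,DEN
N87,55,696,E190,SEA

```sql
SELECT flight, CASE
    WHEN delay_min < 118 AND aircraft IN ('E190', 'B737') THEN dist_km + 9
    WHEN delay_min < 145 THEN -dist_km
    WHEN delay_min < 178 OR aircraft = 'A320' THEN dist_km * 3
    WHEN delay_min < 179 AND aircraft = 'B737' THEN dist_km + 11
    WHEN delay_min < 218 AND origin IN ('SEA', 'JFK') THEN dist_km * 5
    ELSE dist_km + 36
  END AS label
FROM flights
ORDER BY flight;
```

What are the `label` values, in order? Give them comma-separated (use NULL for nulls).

flight=N15: delay_min < 178 OR aircraft = 'A320' → 15036
flight=N16: delay_min < 145 → -2146
flight=N29: delay_min < 145 → -2974
flight=N32: delay_min < 118 AND aircraft IN ('E190', 'B737') → 3250
flight=N49: delay_min < 145 → -444
flight=N55: delay_min < 178 OR aircraft = 'A320' → 5448
flight=N68: delay_min < 178 OR aircraft = 'A320' → 2232
flight=N80: delay_min < 145 → -2421
flight=N87: delay_min < 118 AND aircraft IN ('E190', 'B737') → 705

15036, -2146, -2974, 3250, -444, 5448, 2232, -2421, 705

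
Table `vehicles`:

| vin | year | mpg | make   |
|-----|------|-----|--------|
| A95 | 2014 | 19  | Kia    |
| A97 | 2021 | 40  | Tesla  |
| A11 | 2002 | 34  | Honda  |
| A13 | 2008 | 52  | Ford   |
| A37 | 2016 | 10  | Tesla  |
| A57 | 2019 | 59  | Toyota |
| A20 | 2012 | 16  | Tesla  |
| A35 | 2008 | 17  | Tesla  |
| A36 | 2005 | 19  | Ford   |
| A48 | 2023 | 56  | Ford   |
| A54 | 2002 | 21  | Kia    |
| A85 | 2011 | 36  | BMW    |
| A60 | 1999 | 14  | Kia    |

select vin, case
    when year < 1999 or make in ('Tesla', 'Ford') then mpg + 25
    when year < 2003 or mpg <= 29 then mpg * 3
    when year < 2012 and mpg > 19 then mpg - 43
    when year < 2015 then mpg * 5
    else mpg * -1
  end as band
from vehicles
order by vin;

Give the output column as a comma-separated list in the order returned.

102, 77, 41, 42, 44, 35, 81, 63, -59, 42, -7, 57, 65

vin=A11: year < 2003 or mpg <= 29 → 102
vin=A13: year < 1999 or make in ('Tesla', 'Ford') → 77
vin=A20: year < 1999 or make in ('Tesla', 'Ford') → 41
vin=A35: year < 1999 or make in ('Tesla', 'Ford') → 42
vin=A36: year < 1999 or make in ('Tesla', 'Ford') → 44
vin=A37: year < 1999 or make in ('Tesla', 'Ford') → 35
vin=A48: year < 1999 or make in ('Tesla', 'Ford') → 81
vin=A54: year < 2003 or mpg <= 29 → 63
vin=A57: ELSE → -59
vin=A60: year < 2003 or mpg <= 29 → 42
vin=A85: year < 2012 and mpg > 19 → -7
vin=A95: year < 2003 or mpg <= 29 → 57
vin=A97: year < 1999 or make in ('Tesla', 'Ford') → 65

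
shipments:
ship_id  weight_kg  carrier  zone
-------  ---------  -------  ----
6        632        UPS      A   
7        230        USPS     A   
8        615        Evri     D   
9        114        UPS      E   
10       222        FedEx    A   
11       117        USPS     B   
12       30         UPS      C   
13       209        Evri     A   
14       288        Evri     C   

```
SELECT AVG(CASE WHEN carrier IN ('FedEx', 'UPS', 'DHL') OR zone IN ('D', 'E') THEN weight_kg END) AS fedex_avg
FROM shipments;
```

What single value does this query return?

ship_id=6: ✓ → 632
ship_id=7: ✗
ship_id=8: ✓ → 615
ship_id=9: ✓ → 114
ship_id=10: ✓ → 222
ship_id=11: ✗
ship_id=12: ✓ → 30
ship_id=13: ✗
ship_id=14: ✗
fedex_avg = (632 + 615 + 114 + 222 + 30) / 5 = 322.6

322.6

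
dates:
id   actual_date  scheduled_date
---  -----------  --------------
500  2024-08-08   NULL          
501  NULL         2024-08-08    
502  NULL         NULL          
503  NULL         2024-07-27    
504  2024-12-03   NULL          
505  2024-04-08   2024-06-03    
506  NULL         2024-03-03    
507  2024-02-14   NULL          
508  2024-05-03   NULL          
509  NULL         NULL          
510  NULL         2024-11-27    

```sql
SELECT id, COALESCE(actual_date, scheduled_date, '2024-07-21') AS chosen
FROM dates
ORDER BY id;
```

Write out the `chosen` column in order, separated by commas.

2024-08-08, 2024-08-08, 2024-07-21, 2024-07-27, 2024-12-03, 2024-04-08, 2024-03-03, 2024-02-14, 2024-05-03, 2024-07-21, 2024-11-27

id=500: actual_date=2024-08-08 → 2024-08-08
id=501: actual_date=NULL, scheduled_date=2024-08-08 → 2024-08-08
id=502: actual_date=NULL, scheduled_date=NULL, → literal 2024-07-21 → 2024-07-21
id=503: actual_date=NULL, scheduled_date=2024-07-27 → 2024-07-27
id=504: actual_date=2024-12-03 → 2024-12-03
id=505: actual_date=2024-04-08 → 2024-04-08
id=506: actual_date=NULL, scheduled_date=2024-03-03 → 2024-03-03
id=507: actual_date=2024-02-14 → 2024-02-14
id=508: actual_date=2024-05-03 → 2024-05-03
id=509: actual_date=NULL, scheduled_date=NULL, → literal 2024-07-21 → 2024-07-21
id=510: actual_date=NULL, scheduled_date=2024-11-27 → 2024-11-27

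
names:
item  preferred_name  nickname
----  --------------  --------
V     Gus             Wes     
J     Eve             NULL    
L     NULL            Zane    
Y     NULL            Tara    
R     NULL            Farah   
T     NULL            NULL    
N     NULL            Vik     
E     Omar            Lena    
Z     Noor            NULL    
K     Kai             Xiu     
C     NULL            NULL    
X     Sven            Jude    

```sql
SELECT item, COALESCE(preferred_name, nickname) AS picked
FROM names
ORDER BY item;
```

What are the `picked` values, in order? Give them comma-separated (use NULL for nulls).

item=C: preferred_name=NULL, nickname=NULL (all NULL) → NULL
item=E: preferred_name=Omar → Omar
item=J: preferred_name=Eve → Eve
item=K: preferred_name=Kai → Kai
item=L: preferred_name=NULL, nickname=Zane → Zane
item=N: preferred_name=NULL, nickname=Vik → Vik
item=R: preferred_name=NULL, nickname=Farah → Farah
item=T: preferred_name=NULL, nickname=NULL (all NULL) → NULL
item=V: preferred_name=Gus → Gus
item=X: preferred_name=Sven → Sven
item=Y: preferred_name=NULL, nickname=Tara → Tara
item=Z: preferred_name=Noor → Noor

NULL, Omar, Eve, Kai, Zane, Vik, Farah, NULL, Gus, Sven, Tara, Noor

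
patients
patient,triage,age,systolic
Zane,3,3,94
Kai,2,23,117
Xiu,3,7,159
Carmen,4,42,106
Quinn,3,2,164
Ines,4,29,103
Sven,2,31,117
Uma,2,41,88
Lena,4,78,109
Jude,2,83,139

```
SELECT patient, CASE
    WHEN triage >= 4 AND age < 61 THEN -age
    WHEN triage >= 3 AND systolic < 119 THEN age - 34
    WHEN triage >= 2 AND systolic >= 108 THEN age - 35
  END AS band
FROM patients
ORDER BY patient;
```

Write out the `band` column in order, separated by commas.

-42, -29, 48, -12, 44, -33, -4, NULL, -28, -31

patient=Carmen: triage >= 4 AND age < 61 → -42
patient=Ines: triage >= 4 AND age < 61 → -29
patient=Jude: triage >= 2 AND systolic >= 108 → 48
patient=Kai: triage >= 2 AND systolic >= 108 → -12
patient=Lena: triage >= 3 AND systolic < 119 → 44
patient=Quinn: triage >= 2 AND systolic >= 108 → -33
patient=Sven: triage >= 2 AND systolic >= 108 → -4
patient=Uma: (no match → NULL) → NULL
patient=Xiu: triage >= 2 AND systolic >= 108 → -28
patient=Zane: triage >= 3 AND systolic < 119 → -31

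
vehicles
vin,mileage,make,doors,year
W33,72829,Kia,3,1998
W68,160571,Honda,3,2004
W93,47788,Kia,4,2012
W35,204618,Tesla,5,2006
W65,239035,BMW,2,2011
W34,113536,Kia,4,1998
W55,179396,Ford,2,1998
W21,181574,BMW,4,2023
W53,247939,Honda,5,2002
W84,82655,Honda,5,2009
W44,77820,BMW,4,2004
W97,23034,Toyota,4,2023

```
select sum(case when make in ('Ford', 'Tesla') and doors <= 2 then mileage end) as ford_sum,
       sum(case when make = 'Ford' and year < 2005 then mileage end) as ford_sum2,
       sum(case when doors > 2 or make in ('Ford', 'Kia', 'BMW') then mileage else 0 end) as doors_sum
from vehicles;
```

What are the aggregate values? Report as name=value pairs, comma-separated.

ford_sum=179396, ford_sum2=179396, doors_sum=1630795

[ford_sum: make in ('Ford', 'Tesla') and doors <= 2]
vin=W33: ✗
vin=W68: ✗
vin=W93: ✗
vin=W35: ✗
vin=W65: ✗
vin=W34: ✗
vin=W55: ✓ → 179396
vin=W21: ✗
vin=W53: ✗
vin=W84: ✗
vin=W44: ✗
vin=W97: ✗
ford_sum = 179396
—
[ford_sum2: make = 'Ford' and year < 2005]
vin=W33: ✗
vin=W68: ✗
vin=W93: ✗
vin=W35: ✗
vin=W65: ✗
vin=W34: ✗
vin=W55: ✓ → 179396
vin=W21: ✗
vin=W53: ✗
vin=W84: ✗
vin=W44: ✗
vin=W97: ✗
ford_sum2 = 179396
—
[doors_sum: doors > 2 or make in ('Ford', 'Kia', 'BMW')]
vin=W33: ✓ → 72829
vin=W68: ✓ → 160571
vin=W93: ✓ → 47788
vin=W35: ✓ → 204618
vin=W65: ✓ → 239035
vin=W34: ✓ → 113536
vin=W55: ✓ → 179396
vin=W21: ✓ → 181574
vin=W53: ✓ → 247939
vin=W84: ✓ → 82655
vin=W44: ✓ → 77820
vin=W97: ✓ → 23034
doors_sum = 72829 + 160571 + 47788 + 204618 + 239035 + 113536 + 179396 + 181574 + 247939 + 82655 + 77820 + 23034 = 1630795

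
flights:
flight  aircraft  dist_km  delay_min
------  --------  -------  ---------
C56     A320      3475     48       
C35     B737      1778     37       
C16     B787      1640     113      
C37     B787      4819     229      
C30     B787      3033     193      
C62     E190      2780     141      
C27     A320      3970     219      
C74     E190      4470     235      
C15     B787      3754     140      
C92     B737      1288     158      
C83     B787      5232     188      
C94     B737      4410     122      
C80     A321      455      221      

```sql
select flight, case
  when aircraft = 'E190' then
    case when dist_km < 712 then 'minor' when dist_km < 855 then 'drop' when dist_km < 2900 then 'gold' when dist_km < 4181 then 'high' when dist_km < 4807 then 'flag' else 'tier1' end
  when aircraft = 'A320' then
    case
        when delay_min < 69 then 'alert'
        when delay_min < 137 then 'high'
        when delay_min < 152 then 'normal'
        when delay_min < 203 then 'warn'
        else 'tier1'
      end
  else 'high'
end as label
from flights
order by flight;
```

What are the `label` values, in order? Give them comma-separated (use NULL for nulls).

high, high, tier1, high, high, high, alert, gold, flag, high, high, high, high

flight=C15: aircraft='B787' → outer ELSE → high
flight=C16: aircraft='B787' → outer ELSE → high
flight=C27: aircraft='A320' → inner[ELSE] → tier1
flight=C30: aircraft='B787' → outer ELSE → high
flight=C35: aircraft='B737' → outer ELSE → high
flight=C37: aircraft='B787' → outer ELSE → high
flight=C56: aircraft='A320' → inner[delay_min < 69] → alert
flight=C62: aircraft='E190' → inner[dist_km < 2900] → gold
flight=C74: aircraft='E190' → inner[dist_km < 4807] → flag
flight=C80: aircraft='A321' → outer ELSE → high
flight=C83: aircraft='B787' → outer ELSE → high
flight=C92: aircraft='B737' → outer ELSE → high
flight=C94: aircraft='B737' → outer ELSE → high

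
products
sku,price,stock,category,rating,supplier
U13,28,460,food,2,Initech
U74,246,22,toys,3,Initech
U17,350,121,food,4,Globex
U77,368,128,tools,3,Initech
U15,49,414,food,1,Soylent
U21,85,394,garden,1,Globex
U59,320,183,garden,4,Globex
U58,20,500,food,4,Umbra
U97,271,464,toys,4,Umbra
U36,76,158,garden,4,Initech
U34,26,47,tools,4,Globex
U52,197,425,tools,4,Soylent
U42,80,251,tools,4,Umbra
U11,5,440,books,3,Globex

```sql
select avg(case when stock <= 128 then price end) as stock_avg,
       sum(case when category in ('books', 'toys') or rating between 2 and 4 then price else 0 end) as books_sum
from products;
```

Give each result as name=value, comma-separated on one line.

[stock_avg: stock <= 128]
sku=U13: ✗
sku=U74: ✓ → 246
sku=U17: ✓ → 350
sku=U77: ✓ → 368
sku=U15: ✗
sku=U21: ✗
sku=U59: ✗
sku=U58: ✗
sku=U97: ✗
sku=U36: ✗
sku=U34: ✓ → 26
sku=U52: ✗
sku=U42: ✗
sku=U11: ✗
stock_avg = (246 + 350 + 368 + 26) / 4 = 247.5
—
[books_sum: category in ('books', 'toys') or rating between 2 and 4]
sku=U13: ✓ → 28
sku=U74: ✓ → 246
sku=U17: ✓ → 350
sku=U77: ✓ → 368
sku=U15: ✗
sku=U21: ✗
sku=U59: ✓ → 320
sku=U58: ✓ → 20
sku=U97: ✓ → 271
sku=U36: ✓ → 76
sku=U34: ✓ → 26
sku=U52: ✓ → 197
sku=U42: ✓ → 80
sku=U11: ✓ → 5
books_sum = 28 + 246 + 350 + 368 + 320 + 20 + 271 + 76 + 26 + 197 + 80 + 5 = 1987

stock_avg=247.5, books_sum=1987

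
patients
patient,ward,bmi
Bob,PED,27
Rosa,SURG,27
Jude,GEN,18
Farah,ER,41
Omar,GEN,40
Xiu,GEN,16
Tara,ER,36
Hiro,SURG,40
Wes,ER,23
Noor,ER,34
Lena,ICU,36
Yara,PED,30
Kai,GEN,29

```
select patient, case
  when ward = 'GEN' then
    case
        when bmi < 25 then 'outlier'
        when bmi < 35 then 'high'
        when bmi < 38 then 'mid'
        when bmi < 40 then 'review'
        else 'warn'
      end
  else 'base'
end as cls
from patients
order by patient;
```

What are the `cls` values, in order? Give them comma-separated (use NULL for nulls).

patient=Bob: ward='PED' → outer ELSE → base
patient=Farah: ward='ER' → outer ELSE → base
patient=Hiro: ward='SURG' → outer ELSE → base
patient=Jude: ward='GEN' → inner[bmi < 25] → outlier
patient=Kai: ward='GEN' → inner[bmi < 35] → high
patient=Lena: ward='ICU' → outer ELSE → base
patient=Noor: ward='ER' → outer ELSE → base
patient=Omar: ward='GEN' → inner[ELSE] → warn
patient=Rosa: ward='SURG' → outer ELSE → base
patient=Tara: ward='ER' → outer ELSE → base
patient=Wes: ward='ER' → outer ELSE → base
patient=Xiu: ward='GEN' → inner[bmi < 25] → outlier
patient=Yara: ward='PED' → outer ELSE → base

base, base, base, outlier, high, base, base, warn, base, base, base, outlier, base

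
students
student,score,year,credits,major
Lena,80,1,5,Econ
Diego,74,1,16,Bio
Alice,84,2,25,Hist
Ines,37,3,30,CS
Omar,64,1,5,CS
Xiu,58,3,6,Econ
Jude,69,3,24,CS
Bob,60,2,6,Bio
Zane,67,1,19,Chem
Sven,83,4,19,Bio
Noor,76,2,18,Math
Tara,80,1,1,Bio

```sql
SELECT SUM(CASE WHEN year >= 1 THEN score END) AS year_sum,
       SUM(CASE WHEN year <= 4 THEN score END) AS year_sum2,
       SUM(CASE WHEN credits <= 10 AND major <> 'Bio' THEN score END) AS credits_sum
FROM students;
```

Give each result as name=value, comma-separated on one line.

year_sum=832, year_sum2=832, credits_sum=202

[year_sum: year >= 1]
student=Lena: ✓ → 80
student=Diego: ✓ → 74
student=Alice: ✓ → 84
student=Ines: ✓ → 37
student=Omar: ✓ → 64
student=Xiu: ✓ → 58
student=Jude: ✓ → 69
student=Bob: ✓ → 60
student=Zane: ✓ → 67
student=Sven: ✓ → 83
student=Noor: ✓ → 76
student=Tara: ✓ → 80
year_sum = 80 + 74 + 84 + 37 + 64 + 58 + 69 + 60 + 67 + 83 + 76 + 80 = 832
—
[year_sum2: year <= 4]
student=Lena: ✓ → 80
student=Diego: ✓ → 74
student=Alice: ✓ → 84
student=Ines: ✓ → 37
student=Omar: ✓ → 64
student=Xiu: ✓ → 58
student=Jude: ✓ → 69
student=Bob: ✓ → 60
student=Zane: ✓ → 67
student=Sven: ✓ → 83
student=Noor: ✓ → 76
student=Tara: ✓ → 80
year_sum2 = 80 + 74 + 84 + 37 + 64 + 58 + 69 + 60 + 67 + 83 + 76 + 80 = 832
—
[credits_sum: credits <= 10 AND major <> 'Bio']
student=Lena: ✓ → 80
student=Diego: ✗
student=Alice: ✗
student=Ines: ✗
student=Omar: ✓ → 64
student=Xiu: ✓ → 58
student=Jude: ✗
student=Bob: ✗
student=Zane: ✗
student=Sven: ✗
student=Noor: ✗
student=Tara: ✗
credits_sum = 80 + 64 + 58 = 202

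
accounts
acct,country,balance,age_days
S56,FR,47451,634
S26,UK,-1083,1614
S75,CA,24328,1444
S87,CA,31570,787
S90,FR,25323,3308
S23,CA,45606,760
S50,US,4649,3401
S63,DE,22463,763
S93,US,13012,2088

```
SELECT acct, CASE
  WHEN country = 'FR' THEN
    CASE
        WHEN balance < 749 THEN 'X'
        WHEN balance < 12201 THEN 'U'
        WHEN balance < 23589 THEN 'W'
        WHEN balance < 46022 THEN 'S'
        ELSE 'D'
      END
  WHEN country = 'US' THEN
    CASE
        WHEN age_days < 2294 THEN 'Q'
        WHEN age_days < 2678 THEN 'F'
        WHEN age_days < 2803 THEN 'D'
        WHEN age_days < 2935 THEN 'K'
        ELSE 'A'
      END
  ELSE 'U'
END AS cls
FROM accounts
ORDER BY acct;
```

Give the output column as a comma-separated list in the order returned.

U, U, A, D, U, U, U, S, Q

acct=S23: country='CA' → outer ELSE → U
acct=S26: country='UK' → outer ELSE → U
acct=S50: country='US' → inner[ELSE] → A
acct=S56: country='FR' → inner[ELSE] → D
acct=S63: country='DE' → outer ELSE → U
acct=S75: country='CA' → outer ELSE → U
acct=S87: country='CA' → outer ELSE → U
acct=S90: country='FR' → inner[balance < 46022] → S
acct=S93: country='US' → inner[age_days < 2294] → Q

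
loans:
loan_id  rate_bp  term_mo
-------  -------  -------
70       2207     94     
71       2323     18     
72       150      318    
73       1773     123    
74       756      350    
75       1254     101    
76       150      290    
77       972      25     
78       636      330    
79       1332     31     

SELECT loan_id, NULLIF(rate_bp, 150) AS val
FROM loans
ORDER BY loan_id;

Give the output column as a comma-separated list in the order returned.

loan_id=70: rate_bp=2207 vs 150: differ → 2207
loan_id=71: rate_bp=2323 vs 150: differ → 2323
loan_id=72: rate_bp=150 vs 150: equal → NULL
loan_id=73: rate_bp=1773 vs 150: differ → 1773
loan_id=74: rate_bp=756 vs 150: differ → 756
loan_id=75: rate_bp=1254 vs 150: differ → 1254
loan_id=76: rate_bp=150 vs 150: equal → NULL
loan_id=77: rate_bp=972 vs 150: differ → 972
loan_id=78: rate_bp=636 vs 150: differ → 636
loan_id=79: rate_bp=1332 vs 150: differ → 1332

2207, 2323, NULL, 1773, 756, 1254, NULL, 972, 636, 1332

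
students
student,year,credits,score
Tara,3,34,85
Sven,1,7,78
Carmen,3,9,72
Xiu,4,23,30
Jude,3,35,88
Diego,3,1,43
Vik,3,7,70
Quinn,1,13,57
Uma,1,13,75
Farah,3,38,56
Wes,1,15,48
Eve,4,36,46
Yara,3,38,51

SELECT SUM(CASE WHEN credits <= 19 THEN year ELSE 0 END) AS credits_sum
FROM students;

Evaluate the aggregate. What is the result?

13

student=Tara: ✗
student=Sven: ✓ → 1
student=Carmen: ✓ → 3
student=Xiu: ✗
student=Jude: ✗
student=Diego: ✓ → 3
student=Vik: ✓ → 3
student=Quinn: ✓ → 1
student=Uma: ✓ → 1
student=Farah: ✗
student=Wes: ✓ → 1
student=Eve: ✗
student=Yara: ✗
credits_sum = 1 + 3 + 3 + 3 + 1 + 1 + 1 = 13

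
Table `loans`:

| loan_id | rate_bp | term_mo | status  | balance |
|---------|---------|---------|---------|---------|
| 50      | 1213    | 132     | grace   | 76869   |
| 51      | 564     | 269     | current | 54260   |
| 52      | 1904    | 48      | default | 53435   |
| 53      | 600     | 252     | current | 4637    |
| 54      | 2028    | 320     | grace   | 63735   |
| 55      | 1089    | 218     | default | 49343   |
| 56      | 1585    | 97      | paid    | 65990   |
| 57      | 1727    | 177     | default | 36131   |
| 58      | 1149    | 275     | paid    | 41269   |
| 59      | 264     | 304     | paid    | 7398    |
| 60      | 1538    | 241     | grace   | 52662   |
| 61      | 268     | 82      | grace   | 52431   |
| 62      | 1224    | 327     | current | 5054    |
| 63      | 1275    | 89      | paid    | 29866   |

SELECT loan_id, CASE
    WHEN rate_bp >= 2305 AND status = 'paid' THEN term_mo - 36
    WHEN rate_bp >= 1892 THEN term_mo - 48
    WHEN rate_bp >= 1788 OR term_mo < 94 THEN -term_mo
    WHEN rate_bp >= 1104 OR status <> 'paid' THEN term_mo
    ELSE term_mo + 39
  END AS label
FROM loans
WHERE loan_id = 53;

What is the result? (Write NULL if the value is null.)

252

loan_id = 53: rate_bp=600, term_mo=252, status=current, balance=4637.
rate_bp >= 2305 AND status = 'paid' → false
rate_bp >= 1892 → false
rate_bp >= 1788 OR term_mo < 94 → false
rate_bp >= 1104 OR status <> 'paid' → true → 252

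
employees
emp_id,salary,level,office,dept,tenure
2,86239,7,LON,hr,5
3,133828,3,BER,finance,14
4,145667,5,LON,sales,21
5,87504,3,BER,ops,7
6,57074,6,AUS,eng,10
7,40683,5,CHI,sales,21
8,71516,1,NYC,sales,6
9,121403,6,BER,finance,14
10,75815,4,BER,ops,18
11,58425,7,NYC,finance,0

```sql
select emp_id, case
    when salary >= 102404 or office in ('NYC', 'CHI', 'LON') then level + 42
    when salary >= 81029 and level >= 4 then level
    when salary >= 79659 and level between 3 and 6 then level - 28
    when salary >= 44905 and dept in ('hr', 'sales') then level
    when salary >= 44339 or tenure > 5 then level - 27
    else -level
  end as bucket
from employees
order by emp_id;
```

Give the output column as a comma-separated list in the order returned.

emp_id=2: salary >= 102404 or office in ('NYC', 'CHI', 'LON') → 49
emp_id=3: salary >= 102404 or office in ('NYC', 'CHI', 'LON') → 45
emp_id=4: salary >= 102404 or office in ('NYC', 'CHI', 'LON') → 47
emp_id=5: salary >= 79659 and level between 3 and 6 → -25
emp_id=6: salary >= 44339 or tenure > 5 → -21
emp_id=7: salary >= 102404 or office in ('NYC', 'CHI', 'LON') → 47
emp_id=8: salary >= 102404 or office in ('NYC', 'CHI', 'LON') → 43
emp_id=9: salary >= 102404 or office in ('NYC', 'CHI', 'LON') → 48
emp_id=10: salary >= 44339 or tenure > 5 → -23
emp_id=11: salary >= 102404 or office in ('NYC', 'CHI', 'LON') → 49

49, 45, 47, -25, -21, 47, 43, 48, -23, 49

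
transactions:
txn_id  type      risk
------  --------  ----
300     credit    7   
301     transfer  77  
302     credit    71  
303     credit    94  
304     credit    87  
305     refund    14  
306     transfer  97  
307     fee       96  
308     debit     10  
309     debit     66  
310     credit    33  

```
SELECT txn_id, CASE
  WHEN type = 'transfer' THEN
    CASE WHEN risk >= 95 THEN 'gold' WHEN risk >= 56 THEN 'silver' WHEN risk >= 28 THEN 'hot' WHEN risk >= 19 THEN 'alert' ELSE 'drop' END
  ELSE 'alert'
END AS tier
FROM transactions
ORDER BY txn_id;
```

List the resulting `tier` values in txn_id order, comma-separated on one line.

alert, silver, alert, alert, alert, alert, gold, alert, alert, alert, alert

txn_id=300: type='credit' → outer ELSE → alert
txn_id=301: type='transfer' → inner[risk >= 56] → silver
txn_id=302: type='credit' → outer ELSE → alert
txn_id=303: type='credit' → outer ELSE → alert
txn_id=304: type='credit' → outer ELSE → alert
txn_id=305: type='refund' → outer ELSE → alert
txn_id=306: type='transfer' → inner[risk >= 95] → gold
txn_id=307: type='fee' → outer ELSE → alert
txn_id=308: type='debit' → outer ELSE → alert
txn_id=309: type='debit' → outer ELSE → alert
txn_id=310: type='credit' → outer ELSE → alert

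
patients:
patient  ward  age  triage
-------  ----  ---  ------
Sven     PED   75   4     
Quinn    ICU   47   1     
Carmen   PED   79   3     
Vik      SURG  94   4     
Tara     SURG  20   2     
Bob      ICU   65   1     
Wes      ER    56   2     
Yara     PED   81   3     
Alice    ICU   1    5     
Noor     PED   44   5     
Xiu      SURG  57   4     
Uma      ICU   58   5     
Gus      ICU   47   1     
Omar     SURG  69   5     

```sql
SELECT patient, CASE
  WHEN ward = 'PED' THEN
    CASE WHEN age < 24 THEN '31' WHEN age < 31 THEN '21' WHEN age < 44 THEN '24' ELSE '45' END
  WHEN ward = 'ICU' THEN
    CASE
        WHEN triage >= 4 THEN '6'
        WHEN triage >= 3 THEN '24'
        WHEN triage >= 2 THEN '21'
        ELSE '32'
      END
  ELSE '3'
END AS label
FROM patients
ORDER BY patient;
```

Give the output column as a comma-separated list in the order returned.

patient=Alice: ward='ICU' → inner[triage >= 4] → 6
patient=Bob: ward='ICU' → inner[ELSE] → 32
patient=Carmen: ward='PED' → inner[ELSE] → 45
patient=Gus: ward='ICU' → inner[ELSE] → 32
patient=Noor: ward='PED' → inner[ELSE] → 45
patient=Omar: ward='SURG' → outer ELSE → 3
patient=Quinn: ward='ICU' → inner[ELSE] → 32
patient=Sven: ward='PED' → inner[ELSE] → 45
patient=Tara: ward='SURG' → outer ELSE → 3
patient=Uma: ward='ICU' → inner[triage >= 4] → 6
patient=Vik: ward='SURG' → outer ELSE → 3
patient=Wes: ward='ER' → outer ELSE → 3
patient=Xiu: ward='SURG' → outer ELSE → 3
patient=Yara: ward='PED' → inner[ELSE] → 45

6, 32, 45, 32, 45, 3, 32, 45, 3, 6, 3, 3, 3, 45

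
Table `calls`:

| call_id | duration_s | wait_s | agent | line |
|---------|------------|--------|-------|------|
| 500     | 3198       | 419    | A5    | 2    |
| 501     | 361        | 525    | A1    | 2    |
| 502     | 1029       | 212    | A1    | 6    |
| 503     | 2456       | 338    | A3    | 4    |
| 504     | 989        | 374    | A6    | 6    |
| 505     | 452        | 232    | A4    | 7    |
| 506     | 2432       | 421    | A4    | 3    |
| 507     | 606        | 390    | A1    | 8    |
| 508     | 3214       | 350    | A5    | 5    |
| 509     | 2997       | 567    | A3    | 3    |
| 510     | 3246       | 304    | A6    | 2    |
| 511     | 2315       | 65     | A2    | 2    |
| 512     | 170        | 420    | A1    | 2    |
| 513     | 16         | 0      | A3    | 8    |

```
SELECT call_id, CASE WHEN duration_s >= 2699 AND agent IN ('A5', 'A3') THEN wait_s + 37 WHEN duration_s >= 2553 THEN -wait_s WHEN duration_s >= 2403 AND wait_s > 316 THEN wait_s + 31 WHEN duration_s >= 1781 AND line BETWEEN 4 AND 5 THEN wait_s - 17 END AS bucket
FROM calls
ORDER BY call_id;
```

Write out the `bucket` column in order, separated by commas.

456, NULL, NULL, 369, NULL, NULL, 452, NULL, 387, 604, -304, NULL, NULL, NULL

call_id=500: duration_s >= 2699 AND agent IN ('A5', 'A3') → 456
call_id=501: (no match → NULL) → NULL
call_id=502: (no match → NULL) → NULL
call_id=503: duration_s >= 2403 AND wait_s > 316 → 369
call_id=504: (no match → NULL) → NULL
call_id=505: (no match → NULL) → NULL
call_id=506: duration_s >= 2403 AND wait_s > 316 → 452
call_id=507: (no match → NULL) → NULL
call_id=508: duration_s >= 2699 AND agent IN ('A5', 'A3') → 387
call_id=509: duration_s >= 2699 AND agent IN ('A5', 'A3') → 604
call_id=510: duration_s >= 2553 → -304
call_id=511: (no match → NULL) → NULL
call_id=512: (no match → NULL) → NULL
call_id=513: (no match → NULL) → NULL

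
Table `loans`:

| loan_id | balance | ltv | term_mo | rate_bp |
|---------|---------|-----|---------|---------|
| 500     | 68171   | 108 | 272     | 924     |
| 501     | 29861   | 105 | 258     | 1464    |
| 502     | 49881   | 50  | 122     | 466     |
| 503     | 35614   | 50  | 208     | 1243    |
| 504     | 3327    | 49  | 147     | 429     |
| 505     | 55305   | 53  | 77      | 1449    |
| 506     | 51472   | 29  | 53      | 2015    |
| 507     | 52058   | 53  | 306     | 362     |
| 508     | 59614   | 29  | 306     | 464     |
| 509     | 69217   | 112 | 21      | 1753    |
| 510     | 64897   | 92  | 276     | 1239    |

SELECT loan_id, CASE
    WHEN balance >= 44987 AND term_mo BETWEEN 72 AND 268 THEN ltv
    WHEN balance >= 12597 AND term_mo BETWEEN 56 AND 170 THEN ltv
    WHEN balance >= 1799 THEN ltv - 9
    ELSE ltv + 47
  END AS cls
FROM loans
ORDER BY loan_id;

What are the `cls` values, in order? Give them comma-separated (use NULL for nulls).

99, 96, 50, 41, 40, 53, 20, 44, 20, 103, 83

loan_id=500: balance >= 1799 → 99
loan_id=501: balance >= 1799 → 96
loan_id=502: balance >= 44987 AND term_mo BETWEEN 72 AND 268 → 50
loan_id=503: balance >= 1799 → 41
loan_id=504: balance >= 1799 → 40
loan_id=505: balance >= 44987 AND term_mo BETWEEN 72 AND 268 → 53
loan_id=506: balance >= 1799 → 20
loan_id=507: balance >= 1799 → 44
loan_id=508: balance >= 1799 → 20
loan_id=509: balance >= 1799 → 103
loan_id=510: balance >= 1799 → 83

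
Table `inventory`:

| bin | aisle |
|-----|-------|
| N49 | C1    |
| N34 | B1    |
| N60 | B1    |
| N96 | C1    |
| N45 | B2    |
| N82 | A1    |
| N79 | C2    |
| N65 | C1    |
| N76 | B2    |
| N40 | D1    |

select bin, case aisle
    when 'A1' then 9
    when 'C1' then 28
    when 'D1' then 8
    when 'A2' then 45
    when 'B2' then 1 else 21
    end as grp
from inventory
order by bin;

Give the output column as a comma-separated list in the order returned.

bin=N34: ELSE → 21
bin=N40: aisle='D1' → 8
bin=N45: aisle='B2' → 1
bin=N49: aisle='C1' → 28
bin=N60: ELSE → 21
bin=N65: aisle='C1' → 28
bin=N76: aisle='B2' → 1
bin=N79: ELSE → 21
bin=N82: aisle='A1' → 9
bin=N96: aisle='C1' → 28

21, 8, 1, 28, 21, 28, 1, 21, 9, 28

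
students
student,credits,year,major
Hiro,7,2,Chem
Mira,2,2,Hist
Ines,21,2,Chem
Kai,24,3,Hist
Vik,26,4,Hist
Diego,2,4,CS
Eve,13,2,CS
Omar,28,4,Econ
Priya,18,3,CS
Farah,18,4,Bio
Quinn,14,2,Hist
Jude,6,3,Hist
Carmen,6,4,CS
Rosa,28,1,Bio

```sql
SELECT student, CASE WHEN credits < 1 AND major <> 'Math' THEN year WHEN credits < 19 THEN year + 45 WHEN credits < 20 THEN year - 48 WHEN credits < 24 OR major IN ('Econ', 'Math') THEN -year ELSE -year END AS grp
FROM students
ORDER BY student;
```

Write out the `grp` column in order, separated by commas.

49, 49, 47, 49, 47, -2, 48, -3, 47, -4, 48, 47, -1, -4

student=Carmen: credits < 19 → 49
student=Diego: credits < 19 → 49
student=Eve: credits < 19 → 47
student=Farah: credits < 19 → 49
student=Hiro: credits < 19 → 47
student=Ines: credits < 24 OR major IN ('Econ', 'Math') → -2
student=Jude: credits < 19 → 48
student=Kai: ELSE → -3
student=Mira: credits < 19 → 47
student=Omar: credits < 24 OR major IN ('Econ', 'Math') → -4
student=Priya: credits < 19 → 48
student=Quinn: credits < 19 → 47
student=Rosa: ELSE → -1
student=Vik: ELSE → -4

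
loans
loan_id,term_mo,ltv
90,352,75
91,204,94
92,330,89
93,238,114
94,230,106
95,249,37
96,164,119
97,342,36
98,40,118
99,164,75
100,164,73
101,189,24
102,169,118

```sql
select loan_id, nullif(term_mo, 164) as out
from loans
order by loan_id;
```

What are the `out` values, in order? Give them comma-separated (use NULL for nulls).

loan_id=90: term_mo=352 vs 164: differ → 352
loan_id=91: term_mo=204 vs 164: differ → 204
loan_id=92: term_mo=330 vs 164: differ → 330
loan_id=93: term_mo=238 vs 164: differ → 238
loan_id=94: term_mo=230 vs 164: differ → 230
loan_id=95: term_mo=249 vs 164: differ → 249
loan_id=96: term_mo=164 vs 164: equal → NULL
loan_id=97: term_mo=342 vs 164: differ → 342
loan_id=98: term_mo=40 vs 164: differ → 40
loan_id=99: term_mo=164 vs 164: equal → NULL
loan_id=100: term_mo=164 vs 164: equal → NULL
loan_id=101: term_mo=189 vs 164: differ → 189
loan_id=102: term_mo=169 vs 164: differ → 169

352, 204, 330, 238, 230, 249, NULL, 342, 40, NULL, NULL, 189, 169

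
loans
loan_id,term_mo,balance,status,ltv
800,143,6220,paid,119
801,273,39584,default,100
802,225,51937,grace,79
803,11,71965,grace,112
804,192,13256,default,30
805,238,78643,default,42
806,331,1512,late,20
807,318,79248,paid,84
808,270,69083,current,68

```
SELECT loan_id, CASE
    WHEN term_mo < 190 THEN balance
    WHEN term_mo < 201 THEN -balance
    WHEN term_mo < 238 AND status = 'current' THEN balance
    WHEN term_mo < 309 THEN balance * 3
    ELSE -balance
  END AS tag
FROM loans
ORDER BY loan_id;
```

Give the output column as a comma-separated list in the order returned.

loan_id=800: term_mo < 190 → 6220
loan_id=801: term_mo < 309 → 118752
loan_id=802: term_mo < 309 → 155811
loan_id=803: term_mo < 190 → 71965
loan_id=804: term_mo < 201 → -13256
loan_id=805: term_mo < 309 → 235929
loan_id=806: ELSE → -1512
loan_id=807: ELSE → -79248
loan_id=808: term_mo < 309 → 207249

6220, 118752, 155811, 71965, -13256, 235929, -1512, -79248, 207249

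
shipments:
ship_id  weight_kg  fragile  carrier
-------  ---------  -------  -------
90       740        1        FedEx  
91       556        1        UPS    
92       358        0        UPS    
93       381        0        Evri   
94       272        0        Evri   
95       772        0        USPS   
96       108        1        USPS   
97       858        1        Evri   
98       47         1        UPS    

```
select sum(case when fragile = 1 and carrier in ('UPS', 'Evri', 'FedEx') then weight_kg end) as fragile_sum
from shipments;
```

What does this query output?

ship_id=90: ✓ → 740
ship_id=91: ✓ → 556
ship_id=92: ✗
ship_id=93: ✗
ship_id=94: ✗
ship_id=95: ✗
ship_id=96: ✗
ship_id=97: ✓ → 858
ship_id=98: ✓ → 47
fragile_sum = 740 + 556 + 858 + 47 = 2201

2201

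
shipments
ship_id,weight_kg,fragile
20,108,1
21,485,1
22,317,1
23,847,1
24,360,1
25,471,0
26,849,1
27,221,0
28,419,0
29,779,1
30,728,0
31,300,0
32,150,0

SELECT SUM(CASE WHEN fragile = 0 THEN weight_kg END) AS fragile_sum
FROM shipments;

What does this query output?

ship_id=20: ✗
ship_id=21: ✗
ship_id=22: ✗
ship_id=23: ✗
ship_id=24: ✗
ship_id=25: ✓ → 471
ship_id=26: ✗
ship_id=27: ✓ → 221
ship_id=28: ✓ → 419
ship_id=29: ✗
ship_id=30: ✓ → 728
ship_id=31: ✓ → 300
ship_id=32: ✓ → 150
fragile_sum = 471 + 221 + 419 + 728 + 300 + 150 = 2289

2289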